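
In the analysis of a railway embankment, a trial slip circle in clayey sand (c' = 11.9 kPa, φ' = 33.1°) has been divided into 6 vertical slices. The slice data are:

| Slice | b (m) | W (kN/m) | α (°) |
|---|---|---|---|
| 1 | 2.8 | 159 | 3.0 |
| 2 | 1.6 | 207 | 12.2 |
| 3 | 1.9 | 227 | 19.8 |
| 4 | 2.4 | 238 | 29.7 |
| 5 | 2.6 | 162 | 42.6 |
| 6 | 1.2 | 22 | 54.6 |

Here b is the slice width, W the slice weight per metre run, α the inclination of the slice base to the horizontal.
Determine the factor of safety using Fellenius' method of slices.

FS = 2.06

Ordinary method of slices: FS = Σ[c'·Δl_i + (W_i cosα_i)·tanφ'] / Σ W_i sinα_i, with Δl_i = b_i / cosα_i.
Slice 1: Δl = 2.8/cos3.0° = 2.804 m; N'_1 = 159·cos3.0° = 158.8; c'Δl = 33.37; W sinα = 8.3
Slice 2: Δl = 1.6/cos12.2° = 1.637 m; N'_2 = 207·cos12.2° = 202.3; c'Δl = 19.48; W sinα = 43.7
Slice 3: Δl = 1.9/cos19.8° = 2.019 m; N'_3 = 227·cos19.8° = 213.6; c'Δl = 24.03; W sinα = 76.9
Slice 4: Δl = 2.4/cos29.7° = 2.763 m; N'_4 = 238·cos29.7° = 206.7; c'Δl = 32.88; W sinα = 117.9
Slice 5: Δl = 2.6/cos42.6° = 3.532 m; N'_5 = 162·cos42.6° = 119.2; c'Δl = 42.03; W sinα = 109.7
Slice 6: Δl = 1.2/cos54.6° = 2.072 m; N'_6 = 22·cos54.6° = 12.7; c'Δl = 24.65; W sinα = 17.9
Σc'Δl = 176.4 kN/m; ΣN' = 913.4 kN/m; ΣW sinα = 374.5 kN/m
Resisting = 176.4 + 913.4·tan33.1° = 176.4 + 595.4 = 771.9 kN/m
FS = 771.9 / 374.5 = 2.061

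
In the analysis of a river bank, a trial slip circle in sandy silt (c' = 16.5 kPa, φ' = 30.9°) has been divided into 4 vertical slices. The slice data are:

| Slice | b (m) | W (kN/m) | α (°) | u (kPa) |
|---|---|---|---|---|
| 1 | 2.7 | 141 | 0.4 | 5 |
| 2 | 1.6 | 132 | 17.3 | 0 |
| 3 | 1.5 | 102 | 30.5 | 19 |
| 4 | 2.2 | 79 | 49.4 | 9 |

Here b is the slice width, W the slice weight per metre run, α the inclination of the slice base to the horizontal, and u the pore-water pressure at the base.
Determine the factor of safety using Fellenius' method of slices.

FS = 2.33

Ordinary method of slices: FS = Σ[c'·Δl_i + (W_i cosα_i − u_i·Δl_i)·tanφ'] / Σ W_i sinα_i, with Δl_i = b_i / cosα_i.
Slice 1: Δl = 2.7/cos0.4° = 2.700 m; N'_1 = 141·cos0.4° − 5·2.700 = 127.5; c'Δl = 44.55; W sinα = 1.0
Slice 2: Δl = 1.6/cos17.3° = 1.676 m; N'_2 = 132·cos17.3° − 0·1.676 = 126.0; c'Δl = 27.65; W sinα = 39.3
Slice 3: Δl = 1.5/cos30.5° = 1.741 m; N'_3 = 102·cos30.5° − 19·1.741 = 54.8; c'Δl = 28.72; W sinα = 51.8
Slice 4: Δl = 2.2/cos49.4° = 3.381 m; N'_4 = 79·cos49.4° − 9·3.381 = 21.0; c'Δl = 55.78; W sinα = 60.0
Σc'Δl = 156.7 kN/m; ΣN' = 329.3 kN/m; ΣW sinα = 152.0 kN/m
Resisting = 156.7 + 329.3·tan30.9° = 156.7 + 197.1 = 353.8 kN/m
FS = 353.8 / 152.0 = 2.328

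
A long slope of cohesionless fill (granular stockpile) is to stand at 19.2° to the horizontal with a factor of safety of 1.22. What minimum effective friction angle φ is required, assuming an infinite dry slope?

FS = tanφ/tanβ ⇒ tanφ = FS · tanβ = 1.22 · tan19.2° = 0.4248
φ = arctan(0.4248) = 23.02°

φ = 23.0°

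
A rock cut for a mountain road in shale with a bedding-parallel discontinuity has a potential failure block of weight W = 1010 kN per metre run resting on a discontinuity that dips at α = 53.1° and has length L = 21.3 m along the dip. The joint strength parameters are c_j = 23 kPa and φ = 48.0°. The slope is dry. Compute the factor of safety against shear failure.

FS = 1.44

Resolving the block weight along and normal to the plane and applying the Mohr–Coulomb strength on the joint:
N' = W cosα = 1010·cos53.1° = 606.4 kN/m
Driving force T = W sinα = 1010·sin53.1° = 807.7 kN/m
Resisting force R = c_j·L + N'·tanφ = 23·21.3 + 606.4·tan48.0° = 489.9 + 673.5 = 1163.4 kN/m
FS = R / T = 1163.4 / 807.7 = 1.440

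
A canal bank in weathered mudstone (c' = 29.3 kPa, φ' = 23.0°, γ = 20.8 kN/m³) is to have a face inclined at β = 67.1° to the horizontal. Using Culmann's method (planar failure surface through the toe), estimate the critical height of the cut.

H_c = 16.95 m

Culmann's analysis gives the critical failure plane at α_cr = (β + φ')/2 = (67.1 + 23.0)/2 = 45.0°, and the critical height
H_c = (4c'/γ) · sinβ cosφ' / [1 − cos(β − φ')]
    = (4·29.3/20.8) · sin67.1°·cos23.0° / [1 − cos(44.1°)]
    = 5.635 · 0.9212·0.9205 / [1 − 0.7181]
    = 5.635 · 0.8480 / 0.2819
    = 16.95 m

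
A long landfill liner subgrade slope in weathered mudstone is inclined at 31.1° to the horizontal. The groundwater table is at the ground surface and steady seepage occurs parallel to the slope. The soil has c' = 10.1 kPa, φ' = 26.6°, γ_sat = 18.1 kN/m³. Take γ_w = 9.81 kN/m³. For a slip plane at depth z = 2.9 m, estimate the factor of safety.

FS = 0.82

With seepage parallel to the slope and the water table at the surface, the effective normal stress on the slip plane uses the buoyant unit weight γ' = γ_sat − γ_w while the driving shear stress uses γ_sat:
FS = [c' + γ' z cos²β tanφ'] / [γ_sat z sinβ cosβ]
γ' = 18.1 − 9.81 = 8.29 kN/m³
Numerator = 10.1 + 8.29·2.9·cos²31.1°·tan26.6° = 10.1 + 8.29·2.9·0.7332·0.5008 = 18.927 kPa
Denominator = 18.1·2.9·sin31.1°·cos31.1° = 18.1·2.9·0.5165·0.8563 = 23.216 kPa
FS = 18.927 / 23.216 = 0.815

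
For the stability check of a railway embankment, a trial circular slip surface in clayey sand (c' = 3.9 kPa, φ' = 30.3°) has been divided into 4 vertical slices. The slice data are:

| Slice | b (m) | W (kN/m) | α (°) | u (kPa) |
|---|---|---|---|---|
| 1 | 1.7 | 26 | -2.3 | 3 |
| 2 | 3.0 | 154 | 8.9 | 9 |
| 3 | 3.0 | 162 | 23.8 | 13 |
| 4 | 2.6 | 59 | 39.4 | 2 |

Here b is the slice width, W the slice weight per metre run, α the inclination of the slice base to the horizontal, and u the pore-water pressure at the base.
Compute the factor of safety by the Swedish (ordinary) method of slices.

Ordinary method of slices: FS = Σ[c'·Δl_i + (W_i cosα_i − u_i·Δl_i)·tanφ'] / Σ W_i sinα_i, with Δl_i = b_i / cosα_i.
Slice 1: Δl = 1.7/cos(-2.3°) = 1.701 m; N'_1 = 26·cos(-2.3°) − 3·1.701 = 20.9; c'Δl = 6.64; W sinα = -1.0
Slice 2: Δl = 3.0/cos8.9° = 3.037 m; N'_2 = 154·cos8.9° − 9·3.037 = 124.8; c'Δl = 11.84; W sinα = 23.8
Slice 3: Δl = 3.0/cos23.8° = 3.279 m; N'_3 = 162·cos23.8° − 13·3.279 = 105.6; c'Δl = 12.79; W sinα = 65.4
Slice 4: Δl = 2.6/cos39.4° = 3.365 m; N'_4 = 59·cos39.4° − 2·3.365 = 38.9; c'Δl = 13.12; W sinα = 37.4
Σc'Δl = 44.4 kN/m; ΣN' = 290.2 kN/m; ΣW sinα = 125.6 kN/m
Resisting = 44.4 + 290.2·tan30.3° = 44.4 + 169.6 = 213.9 kN/m
FS = 213.9 / 125.6 = 1.703

FS = 1.70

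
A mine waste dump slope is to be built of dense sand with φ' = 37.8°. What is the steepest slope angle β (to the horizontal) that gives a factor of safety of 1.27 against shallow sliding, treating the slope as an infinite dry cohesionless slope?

For an infinite dry cohesionless slope FS = tanφ'/tanβ, so tanβ = tanφ' / FS.
tanβ = tan37.8° / 1.27 = 0.7757 / 1.27 = 0.6108
β = arctan(0.6108) = 31.42°

β = 31.4°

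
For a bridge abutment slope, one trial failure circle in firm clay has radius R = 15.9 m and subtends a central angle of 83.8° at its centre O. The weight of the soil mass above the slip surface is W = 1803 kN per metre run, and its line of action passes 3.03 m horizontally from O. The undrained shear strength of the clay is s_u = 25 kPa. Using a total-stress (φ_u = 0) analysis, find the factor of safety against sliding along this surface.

Taking moments about the centre O, the resisting moment is provided by the undrained shear strength acting along the arc:
Arc length L_a = R·θ = 15.9·(83.8°·π/180) = 15.9·1.4626 = 23.26 m
M_R = s_u·L_a·R = 25·23.26·15.9 = 9243.9 kN·m/m
M_D = W·d = 1803·3.03 = 5463.1 kN·m/m
FS = M_R / M_D = 9243.9 / 5463.1 = 1.692

FS = 1.69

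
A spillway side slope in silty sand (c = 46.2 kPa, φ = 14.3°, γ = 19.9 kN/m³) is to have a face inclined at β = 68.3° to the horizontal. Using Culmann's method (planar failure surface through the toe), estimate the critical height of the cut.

Culmann's analysis gives the critical failure plane at α_cr = (β + φ)/2 = (68.3 + 14.3)/2 = 41.3°, and the critical height
H_c = (4c/γ) · sinβ cosφ / [1 − cos(β − φ)]
    = (4·46.2/19.9) · sin68.3°·cos14.3° / [1 − cos(54.0°)]
    = 9.286 · 0.9291·0.9690 / [1 − 0.5878]
    = 9.286 · 0.9003 / 0.4122
    = 20.28 m

H_c = 20.28 m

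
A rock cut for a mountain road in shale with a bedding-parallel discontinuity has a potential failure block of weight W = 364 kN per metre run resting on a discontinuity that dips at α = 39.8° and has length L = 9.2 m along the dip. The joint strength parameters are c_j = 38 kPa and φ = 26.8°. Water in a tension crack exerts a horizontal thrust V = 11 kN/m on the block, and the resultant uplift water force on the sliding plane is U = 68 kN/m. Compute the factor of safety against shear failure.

FS = 1.88

Resolving the block weight along and normal to the plane and applying the Mohr–Coulomb strength on the joint:
N' = W cosα − U − V sinα = 364·cos39.8° − 68 − 11·sin39.8° = 204.6 kN/m
Driving force T = W sinα + V cosα = 364·sin39.8° + 11·cos39.8° = 241.5 kN/m
Resisting force R = c_j·L + N'·tanφ = 38·9.2 + 204.6·tan26.8° = 349.6 + 103.4 = 453.0 kN/m
FS = R / T = 453.0 / 241.5 = 1.876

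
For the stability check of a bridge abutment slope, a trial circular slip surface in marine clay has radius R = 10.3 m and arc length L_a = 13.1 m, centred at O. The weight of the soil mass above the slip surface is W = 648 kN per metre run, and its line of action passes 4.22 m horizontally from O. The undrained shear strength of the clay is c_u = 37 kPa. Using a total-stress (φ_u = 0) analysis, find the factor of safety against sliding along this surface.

FS = 1.83

Taking moments about the centre O, the resisting moment is provided by the undrained shear strength acting along the arc:
M_R = c_u·L_a·R = 37·13.10·10.3 = 4992.4 kN·m/m
M_D = W·d = 648·4.22 = 2734.6 kN·m/m
FS = M_R / M_D = 4992.4 / 2734.6 = 1.826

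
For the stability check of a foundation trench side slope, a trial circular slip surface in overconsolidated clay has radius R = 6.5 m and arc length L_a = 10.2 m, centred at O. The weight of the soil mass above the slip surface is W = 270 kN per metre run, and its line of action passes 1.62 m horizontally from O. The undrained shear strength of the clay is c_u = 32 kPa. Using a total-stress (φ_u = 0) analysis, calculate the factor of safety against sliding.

Taking moments about the centre O, the resisting moment is provided by the undrained shear strength acting along the arc:
M_R = c_u·L_a·R = 32·10.20·6.5 = 2121.6 kN·m/m
M_D = W·d = 270·1.62 = 437.4 kN·m/m
FS = M_R / M_D = 2121.6 / 437.4 = 4.850

FS = 4.85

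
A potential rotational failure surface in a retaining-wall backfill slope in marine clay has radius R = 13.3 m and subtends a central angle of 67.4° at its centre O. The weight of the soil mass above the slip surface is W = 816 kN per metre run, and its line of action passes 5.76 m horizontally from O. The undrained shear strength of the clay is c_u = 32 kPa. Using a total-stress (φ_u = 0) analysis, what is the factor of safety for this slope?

FS = 1.42

Taking moments about the centre O, the resisting moment is provided by the undrained shear strength acting along the arc:
Arc length L_a = R·θ = 13.3·(67.4°·π/180) = 13.3·1.1764 = 15.65 m
M_R = c_u·L_a·R = 32·15.65·13.3 = 6658.7 kN·m/m
M_D = W·d = 816·5.76 = 4700.2 kN·m/m
FS = M_R / M_D = 6658.7 / 4700.2 = 1.417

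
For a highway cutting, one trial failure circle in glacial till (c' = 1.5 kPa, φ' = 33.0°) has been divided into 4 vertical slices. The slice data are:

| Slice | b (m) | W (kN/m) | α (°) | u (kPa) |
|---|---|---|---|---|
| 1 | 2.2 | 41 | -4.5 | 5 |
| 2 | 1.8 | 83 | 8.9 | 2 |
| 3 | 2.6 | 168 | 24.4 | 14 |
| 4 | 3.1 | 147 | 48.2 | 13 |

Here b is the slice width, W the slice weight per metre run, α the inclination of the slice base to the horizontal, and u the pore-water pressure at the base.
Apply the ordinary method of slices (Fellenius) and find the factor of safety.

Ordinary method of slices: FS = Σ[c'·Δl_i + (W_i cosα_i − u_i·Δl_i)·tanφ'] / Σ W_i sinα_i, with Δl_i = b_i / cosα_i.
Slice 1: Δl = 2.2/cos(-4.5°) = 2.207 m; N'_1 = 41·cos(-4.5°) − 5·2.207 = 29.8; c'Δl = 3.31; W sinα = -3.2
Slice 2: Δl = 1.8/cos8.9° = 1.822 m; N'_2 = 83·cos8.9° − 2·1.822 = 78.4; c'Δl = 2.73; W sinα = 12.8
Slice 3: Δl = 2.6/cos24.4° = 2.855 m; N'_3 = 168·cos24.4° − 14·2.855 = 113.0; c'Δl = 4.28; W sinα = 69.4
Slice 4: Δl = 3.1/cos48.2° = 4.651 m; N'_4 = 147·cos48.2° − 13·4.651 = 37.5; c'Δl = 6.98; W sinα = 109.6
Σc'Δl = 17.3 kN/m; ΣN' = 258.7 kN/m; ΣW sinα = 188.6 kN/m
Resisting = 17.3 + 258.7·tan33.0° = 17.3 + 168.0 = 185.3 kN/m
FS = 185.3 / 188.6 = 0.983

FS = 0.98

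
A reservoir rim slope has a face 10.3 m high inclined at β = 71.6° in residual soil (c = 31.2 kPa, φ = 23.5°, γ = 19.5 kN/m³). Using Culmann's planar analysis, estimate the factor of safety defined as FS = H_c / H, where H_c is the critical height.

H_c = (4c/γ) · sinβ cosφ / [1 − cos(β − φ)]
    = (4·31.2/19.5) · sin71.6°·cos23.5° / [1 − cos48.1°]
    = 6.400 · 0.8702 / 0.3322 = 16.77 m
FS = H_c / H = 16.77 / 10.3 = 1.628

FS = 1.63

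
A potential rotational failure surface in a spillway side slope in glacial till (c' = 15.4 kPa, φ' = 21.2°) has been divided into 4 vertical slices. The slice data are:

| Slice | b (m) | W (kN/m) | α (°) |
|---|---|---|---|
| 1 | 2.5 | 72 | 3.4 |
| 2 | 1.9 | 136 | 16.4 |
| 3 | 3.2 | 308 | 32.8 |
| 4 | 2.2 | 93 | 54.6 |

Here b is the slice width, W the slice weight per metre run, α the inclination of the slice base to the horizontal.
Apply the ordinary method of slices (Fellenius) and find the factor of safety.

Ordinary method of slices: FS = Σ[c'·Δl_i + (W_i cosα_i)·tanφ'] / Σ W_i sinα_i, with Δl_i = b_i / cosα_i.
Slice 1: Δl = 2.5/cos3.4° = 2.504 m; N'_1 = 72·cos3.4° = 71.9; c'Δl = 38.57; W sinα = 4.3
Slice 2: Δl = 1.9/cos16.4° = 1.981 m; N'_2 = 136·cos16.4° = 130.5; c'Δl = 30.50; W sinα = 38.4
Slice 3: Δl = 3.2/cos32.8° = 3.807 m; N'_3 = 308·cos32.8° = 258.9; c'Δl = 58.63; W sinα = 166.8
Slice 4: Δl = 2.2/cos54.6° = 3.798 m; N'_4 = 93·cos54.6° = 53.9; c'Δl = 58.49; W sinα = 75.8
Σc'Δl = 186.2 kN/m; ΣN' = 515.1 kN/m; ΣW sinα = 285.3 kN/m
Resisting = 186.2 + 515.1·tan21.2° = 186.2 + 199.8 = 386.0 kN/m
FS = 386.0 / 285.3 = 1.353

FS = 1.35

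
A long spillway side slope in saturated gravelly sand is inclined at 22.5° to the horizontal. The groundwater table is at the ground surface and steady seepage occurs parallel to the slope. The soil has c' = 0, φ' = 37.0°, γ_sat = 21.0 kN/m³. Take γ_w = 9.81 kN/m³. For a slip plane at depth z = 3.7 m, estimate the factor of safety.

FS = 0.97

With seepage parallel to the slope and the water table at the surface, the effective normal stress on the slip plane uses the buoyant unit weight γ' = γ_sat − γ_w while the driving shear stress uses γ_sat:
FS = [c' + γ' z cos²β tanφ'] / [γ_sat z sinβ cosβ]
(For c' = 0 this reduces to FS = (γ'/γ_sat)·tanφ'/tanβ.)
γ' = 21.0 − 9.81 = 11.19 kN/m³
Numerator = 0.0 + 11.19·3.7·cos²22.5°·tan37.0° = 0.0 + 11.19·3.7·0.8536·0.7536 = 26.630 kPa
Denominator = 21.0·3.7·sin22.5°·cos22.5° = 21.0·3.7·0.3827·0.9239 = 27.471 kPa
FS = 26.630 / 27.471 = 0.969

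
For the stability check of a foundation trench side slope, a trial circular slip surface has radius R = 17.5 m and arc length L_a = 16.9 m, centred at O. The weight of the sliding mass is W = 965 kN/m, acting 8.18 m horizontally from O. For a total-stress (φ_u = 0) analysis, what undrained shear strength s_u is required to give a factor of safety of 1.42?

s_u = 37.9 kPa

FS = s_u·L_a·R / (W·d), so s_u = FS·W·d / (L_a·R).
s_u = 1.42·965·8.18 / (16.90·17.5) = 11209.1 / 295.75 = 37.90 kPa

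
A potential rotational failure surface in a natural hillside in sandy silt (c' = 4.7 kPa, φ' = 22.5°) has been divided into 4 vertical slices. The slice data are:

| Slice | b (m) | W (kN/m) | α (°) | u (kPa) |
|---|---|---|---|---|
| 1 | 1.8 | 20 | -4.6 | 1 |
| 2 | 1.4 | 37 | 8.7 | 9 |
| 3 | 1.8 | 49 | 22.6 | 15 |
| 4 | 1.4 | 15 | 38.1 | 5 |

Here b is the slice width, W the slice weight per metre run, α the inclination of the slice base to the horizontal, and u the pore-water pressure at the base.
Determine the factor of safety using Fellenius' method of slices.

FS = 1.80

Ordinary method of slices: FS = Σ[c'·Δl_i + (W_i cosα_i − u_i·Δl_i)·tanφ'] / Σ W_i sinα_i, with Δl_i = b_i / cosα_i.
Slice 1: Δl = 1.8/cos(-4.6°) = 1.806 m; N'_1 = 20·cos(-4.6°) − 1·1.806 = 18.1; c'Δl = 8.49; W sinα = -1.6
Slice 2: Δl = 1.4/cos8.7° = 1.416 m; N'_2 = 37·cos8.7° − 9·1.416 = 23.8; c'Δl = 6.66; W sinα = 5.6
Slice 3: Δl = 1.8/cos22.6° = 1.950 m; N'_3 = 49·cos22.6° − 15·1.950 = 16.0; c'Δl = 9.16; W sinα = 18.8
Slice 4: Δl = 1.4/cos38.1° = 1.779 m; N'_4 = 15·cos38.1° − 5·1.779 = 2.9; c'Δl = 8.36; W sinα = 9.3
Σc'Δl = 32.7 kN/m; ΣN' = 60.9 kN/m; ΣW sinα = 32.1 kN/m
Resisting = 32.7 + 60.9·tan22.5° = 32.7 + 25.2 = 57.9 kN/m
FS = 57.9 / 32.1 = 1.804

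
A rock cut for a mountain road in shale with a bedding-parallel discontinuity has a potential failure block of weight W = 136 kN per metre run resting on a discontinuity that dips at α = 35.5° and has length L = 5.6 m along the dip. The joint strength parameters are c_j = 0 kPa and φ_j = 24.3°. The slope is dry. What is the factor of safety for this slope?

FS = 0.63

Resolving the block weight along and normal to the plane and applying the Mohr–Coulomb strength on the joint:
N' = W cosα = 136·cos35.5° = 110.7 kN/m
Driving force T = W sinα = 136·sin35.5° = 79.0 kN/m
Resisting force R = c_j·L + N'·tanφ_j = 0·5.6 + 110.7·tan24.3° = 0.0 + 50.0 = 50.0 kN/m
FS = R / T = 50.0 / 79.0 = 0.633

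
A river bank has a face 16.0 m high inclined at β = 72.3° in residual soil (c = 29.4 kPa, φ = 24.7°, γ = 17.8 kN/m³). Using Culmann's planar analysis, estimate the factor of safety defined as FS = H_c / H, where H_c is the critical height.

FS = 1.10

H_c = (4c/γ) · sinβ cosφ / [1 − cos(β − φ)]
    = (4·29.4/17.8) · sin72.3°·cos24.7° / [1 − cos47.6°]
    = 6.607 · 0.8655 / 0.3257 = 17.56 m
FS = H_c / H = 17.56 / 16.0 = 1.097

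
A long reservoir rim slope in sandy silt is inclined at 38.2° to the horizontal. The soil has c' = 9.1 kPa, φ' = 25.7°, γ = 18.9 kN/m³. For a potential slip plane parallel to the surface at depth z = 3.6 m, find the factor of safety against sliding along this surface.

FS = 0.89

For an infinite slope with a slip plane parallel to the surface (no pore pressure): FS = [c' + γz cos²β tanφ'] / [γz sinβ cosβ].
γz = 18.9·3.6 = 68.04 kN/m²
Numerator = 9.1 + 68.04·cos²38.2°·tan25.7° = 9.1 + 68.04·0.6176·0.4813 = 29.323 kPa
Denominator = 68.04·sin38.2°·cos38.2° = 68.04·0.6184·0.7859 = 33.066 kPa
FS = 29.323 / 33.066 = 0.887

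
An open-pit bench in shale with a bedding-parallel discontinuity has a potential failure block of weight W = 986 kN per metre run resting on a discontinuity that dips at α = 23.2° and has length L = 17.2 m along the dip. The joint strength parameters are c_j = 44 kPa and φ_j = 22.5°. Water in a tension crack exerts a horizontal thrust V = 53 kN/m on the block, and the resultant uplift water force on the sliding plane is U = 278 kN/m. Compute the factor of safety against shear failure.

Resolving the block weight along and normal to the plane and applying the Mohr–Coulomb strength on the joint:
N' = W cosα − U − V sinα = 986·cos23.2° − 278 − 53·sin23.2° = 607.4 kN/m
Driving force T = W sinα + V cosα = 986·sin23.2° + 53·cos23.2° = 437.1 kN/m
Resisting force R = c_j·L + N'·tanφ_j = 44·17.2 + 607.4·tan22.5° = 756.8 + 251.6 = 1008.4 kN/m
FS = R / T = 1008.4 / 437.1 = 2.307

FS = 2.31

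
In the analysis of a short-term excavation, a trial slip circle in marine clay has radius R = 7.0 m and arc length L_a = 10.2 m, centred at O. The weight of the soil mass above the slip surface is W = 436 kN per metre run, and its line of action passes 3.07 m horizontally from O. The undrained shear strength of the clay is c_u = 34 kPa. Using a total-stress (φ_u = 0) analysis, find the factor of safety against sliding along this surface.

FS = 1.81

Taking moments about the centre O, the resisting moment is provided by the undrained shear strength acting along the arc:
M_R = c_u·L_a·R = 34·10.20·7.0 = 2427.6 kN·m/m
M_D = W·d = 436·3.07 = 1338.5 kN·m/m
FS = M_R / M_D = 2427.6 / 1338.5 = 1.814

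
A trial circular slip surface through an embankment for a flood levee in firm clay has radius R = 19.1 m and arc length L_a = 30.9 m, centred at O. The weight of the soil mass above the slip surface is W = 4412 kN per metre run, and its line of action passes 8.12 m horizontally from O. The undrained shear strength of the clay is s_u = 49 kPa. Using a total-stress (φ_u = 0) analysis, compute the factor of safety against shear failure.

Taking moments about the centre O, the resisting moment is provided by the undrained shear strength acting along the arc:
M_R = s_u·L_a·R = 49·30.90·19.1 = 28919.3 kN·m/m
M_D = W·d = 4412·8.12 = 35825.4 kN·m/m
FS = M_R / M_D = 28919.3 / 35825.4 = 0.807

FS = 0.81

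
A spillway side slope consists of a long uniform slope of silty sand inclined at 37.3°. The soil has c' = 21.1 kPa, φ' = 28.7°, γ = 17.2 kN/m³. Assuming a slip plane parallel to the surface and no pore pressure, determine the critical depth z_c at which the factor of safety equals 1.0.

Setting FS = 1.00 in FS = [c' + γz cos²β tanφ'] / [γz sinβ cosβ] and solving for z:
z = c' / [γ cosβ (FS·sinβ − cosβ·tanφ')]
  = 21.1 / [17.2·cos37.3°·(1.00·sin37.3° − cos37.3°·tan28.7°)]
  = 21.1 / [17.2·0.7955·(1.00·0.6060 − 0.7955·0.5475)]
  = 21.1 / 2.3325 = 9.046 m

z_c = 9.05 m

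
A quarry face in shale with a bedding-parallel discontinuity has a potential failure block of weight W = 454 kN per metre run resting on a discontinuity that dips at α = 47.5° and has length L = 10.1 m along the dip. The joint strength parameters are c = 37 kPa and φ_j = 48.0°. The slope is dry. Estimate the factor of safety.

Resolving the block weight along and normal to the plane and applying the Mohr–Coulomb strength on the joint:
N' = W cosα = 454·cos47.5° = 306.7 kN/m
Driving force T = W sinα = 454·sin47.5° = 334.7 kN/m
Resisting force R = c·L + N'·tanφ_j = 37·10.1 + 306.7·tan48.0° = 373.7 + 340.6 = 714.3 kN/m
FS = R / T = 714.3 / 334.7 = 2.134

FS = 2.13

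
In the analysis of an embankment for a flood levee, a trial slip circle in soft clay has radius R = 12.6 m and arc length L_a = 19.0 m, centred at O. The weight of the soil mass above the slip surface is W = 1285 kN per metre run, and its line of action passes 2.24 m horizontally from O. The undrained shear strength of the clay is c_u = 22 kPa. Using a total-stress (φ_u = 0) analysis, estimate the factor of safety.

FS = 1.83

Taking moments about the centre O, the resisting moment is provided by the undrained shear strength acting along the arc:
M_R = c_u·L_a·R = 22·19.00·12.6 = 5266.8 kN·m/m
M_D = W·d = 1285·2.24 = 2878.4 kN·m/m
FS = M_R / M_D = 5266.8 / 2878.4 = 1.830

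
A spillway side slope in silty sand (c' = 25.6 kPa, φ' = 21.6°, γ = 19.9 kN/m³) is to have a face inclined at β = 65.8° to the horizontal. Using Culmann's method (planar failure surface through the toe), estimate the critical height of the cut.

Culmann's analysis gives the critical failure plane at α_cr = (β + φ')/2 = (65.8 + 21.6)/2 = 43.7°, and the critical height
H_c = (4c'/γ) · sinβ cosφ' / [1 − cos(β − φ')]
    = (4·25.6/19.9) · sin65.8°·cos21.6° / [1 − cos(44.2°)]
    = 5.146 · 0.9121·0.9298 / [1 − 0.7169]
    = 5.146 · 0.8481 / 0.2831
    = 15.42 m

H_c = 15.42 m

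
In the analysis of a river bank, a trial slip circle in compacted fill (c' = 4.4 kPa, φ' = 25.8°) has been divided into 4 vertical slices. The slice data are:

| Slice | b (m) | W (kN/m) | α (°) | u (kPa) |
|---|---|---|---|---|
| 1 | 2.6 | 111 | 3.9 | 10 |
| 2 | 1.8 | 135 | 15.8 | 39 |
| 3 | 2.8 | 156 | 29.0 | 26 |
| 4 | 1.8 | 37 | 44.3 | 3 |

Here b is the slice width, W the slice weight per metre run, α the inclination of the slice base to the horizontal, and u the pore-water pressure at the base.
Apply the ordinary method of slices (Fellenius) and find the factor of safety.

FS = 1.02

Ordinary method of slices: FS = Σ[c'·Δl_i + (W_i cosα_i − u_i·Δl_i)·tanφ'] / Σ W_i sinα_i, with Δl_i = b_i / cosα_i.
Slice 1: Δl = 2.6/cos3.9° = 2.606 m; N'_1 = 111·cos3.9° − 10·2.606 = 84.7; c'Δl = 11.47; W sinα = 7.5
Slice 2: Δl = 1.8/cos15.8° = 1.871 m; N'_2 = 135·cos15.8° − 39·1.871 = 56.9; c'Δl = 8.23; W sinα = 36.8
Slice 3: Δl = 2.8/cos29.0° = 3.201 m; N'_3 = 156·cos29.0° − 26·3.201 = 53.2; c'Δl = 14.09; W sinα = 75.6
Slice 4: Δl = 1.8/cos44.3° = 2.515 m; N'_4 = 37·cos44.3° − 3·2.515 = 18.9; c'Δl = 11.07; W sinα = 25.8
Σc'Δl = 44.8 kN/m; ΣN' = 213.8 kN/m; ΣW sinα = 145.8 kN/m
Resisting = 44.8 + 213.8·tan25.8° = 44.8 + 103.3 = 148.2 kN/m
FS = 148.2 / 145.8 = 1.017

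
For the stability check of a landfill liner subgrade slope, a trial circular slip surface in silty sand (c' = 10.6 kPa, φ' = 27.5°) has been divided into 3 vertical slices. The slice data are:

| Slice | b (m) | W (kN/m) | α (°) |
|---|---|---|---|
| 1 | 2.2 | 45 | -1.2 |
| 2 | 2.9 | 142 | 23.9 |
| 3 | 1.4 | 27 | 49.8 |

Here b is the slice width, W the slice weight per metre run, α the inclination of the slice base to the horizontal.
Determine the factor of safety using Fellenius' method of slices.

FS = 2.33

Ordinary method of slices: FS = Σ[c'·Δl_i + (W_i cosα_i)·tanφ'] / Σ W_i sinα_i, with Δl_i = b_i / cosα_i.
Slice 1: Δl = 2.2/cos(-1.2°) = 2.200 m; N'_1 = 45·cos(-1.2°) = 45.0; c'Δl = 23.33; W sinα = -0.9
Slice 2: Δl = 2.9/cos23.9° = 3.172 m; N'_2 = 142·cos23.9° = 129.8; c'Δl = 33.62; W sinα = 57.5
Slice 3: Δl = 1.4/cos49.8° = 2.169 m; N'_3 = 27·cos49.8° = 17.4; c'Δl = 22.99; W sinα = 20.6
Σc'Δl = 79.9 kN/m; ΣN' = 192.2 kN/m; ΣW sinα = 77.2 kN/m
Resisting = 79.9 + 192.2·tan27.5° = 79.9 + 100.1 = 180.0 kN/m
FS = 180.0 / 77.2 = 2.331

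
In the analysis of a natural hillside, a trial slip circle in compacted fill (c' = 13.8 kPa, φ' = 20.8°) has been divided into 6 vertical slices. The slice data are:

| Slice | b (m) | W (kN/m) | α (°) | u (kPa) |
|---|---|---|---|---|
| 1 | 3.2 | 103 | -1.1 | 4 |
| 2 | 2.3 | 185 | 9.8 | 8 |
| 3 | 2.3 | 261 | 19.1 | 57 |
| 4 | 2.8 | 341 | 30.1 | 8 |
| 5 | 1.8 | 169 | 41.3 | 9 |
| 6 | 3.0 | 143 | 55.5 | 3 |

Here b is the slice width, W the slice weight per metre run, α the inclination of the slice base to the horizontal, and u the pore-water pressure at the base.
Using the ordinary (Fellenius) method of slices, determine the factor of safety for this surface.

FS = 1.10

Ordinary method of slices: FS = Σ[c'·Δl_i + (W_i cosα_i − u_i·Δl_i)·tanφ'] / Σ W_i sinα_i, with Δl_i = b_i / cosα_i.
Slice 1: Δl = 3.2/cos(-1.1°) = 3.201 m; N'_1 = 103·cos(-1.1°) − 4·3.201 = 90.2; c'Δl = 44.17; W sinα = -2.0
Slice 2: Δl = 2.3/cos9.8° = 2.334 m; N'_2 = 185·cos9.8° − 8·2.334 = 163.6; c'Δl = 32.21; W sinα = 31.5
Slice 3: Δl = 2.3/cos19.1° = 2.434 m; N'_3 = 261·cos19.1° − 57·2.434 = 107.9; c'Δl = 33.59; W sinα = 85.4
Slice 4: Δl = 2.8/cos30.1° = 3.236 m; N'_4 = 341·cos30.1° − 8·3.236 = 269.1; c'Δl = 44.66; W sinα = 171.0
Slice 5: Δl = 1.8/cos41.3° = 2.396 m; N'_5 = 169·cos41.3° − 9·2.396 = 105.4; c'Δl = 33.06; W sinα = 111.5
Slice 6: Δl = 3.0/cos55.5° = 5.297 m; N'_6 = 143·cos55.5° − 3·5.297 = 65.1; c'Δl = 73.09; W sinα = 117.9
Σc'Δl = 260.8 kN/m; ΣN' = 801.3 kN/m; ΣW sinα = 515.3 kN/m
Resisting = 260.8 + 801.3·tan20.8° = 260.8 + 304.4 = 565.2 kN/m
FS = 565.2 / 515.3 = 1.097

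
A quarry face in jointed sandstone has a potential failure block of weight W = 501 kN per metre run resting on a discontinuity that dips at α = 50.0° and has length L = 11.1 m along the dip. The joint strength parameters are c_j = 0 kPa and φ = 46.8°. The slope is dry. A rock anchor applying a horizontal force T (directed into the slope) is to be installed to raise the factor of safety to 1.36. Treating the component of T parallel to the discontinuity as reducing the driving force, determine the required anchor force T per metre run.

T = 106 kN/m

Resolving forces along and normal to the sliding plane, with the horizontal anchor force T adding T·sinα to the effective normal force and T·cosα acting up the plane against the driving force:
FS = [c_jL + (W cosα + T sinα) tanφ] / [W sinα − T cosα]
Without the anchor: N' = 322.0 kN/m, driving T_d = 383.8 kN/m, resisting R = 0·11.1 + 322.0·tan46.8° = 342.9 kN/m, FS = 0.89.
Setting FS = 1.36 and solving for T:
1.36·(383.8 − T cos50.0°) = 342.9 + T sin50.0°·tan46.8°
T·(sin50.0°·tan46.8° + 1.36·cos50.0°) = 1.36·383.8 − 342.9
T·(0.7660·1.0649 + 1.36·0.6428) = 522.0 − 342.9 = 179.0
T·1.6899 = 179.0
T = 105.9 kN/m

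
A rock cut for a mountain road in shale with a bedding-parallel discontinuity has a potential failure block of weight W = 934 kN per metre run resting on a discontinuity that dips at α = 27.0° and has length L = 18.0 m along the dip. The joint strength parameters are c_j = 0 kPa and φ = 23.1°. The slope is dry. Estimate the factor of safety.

Resolving the block weight along and normal to the plane and applying the Mohr–Coulomb strength on the joint:
N' = W cosα = 934·cos27.0° = 832.2 kN/m
Driving force T = W sinα = 934·sin27.0° = 424.0 kN/m
Resisting force R = c_j·L + N'·tanφ = 0·18.0 + 832.2·tan23.1° = 0.0 + 355.0 = 355.0 kN/m
FS = R / T = 355.0 / 424.0 = 0.837

FS = 0.84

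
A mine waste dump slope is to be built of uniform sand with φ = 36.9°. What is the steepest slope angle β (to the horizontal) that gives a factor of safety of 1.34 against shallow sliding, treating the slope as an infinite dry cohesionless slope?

For an infinite dry cohesionless slope FS = tanφ/tanβ, so tanβ = tanφ / FS.
tanβ = tan36.9° / 1.34 = 0.7508 / 1.34 = 0.5603
β = arctan(0.5603) = 29.26°

β = 29.3°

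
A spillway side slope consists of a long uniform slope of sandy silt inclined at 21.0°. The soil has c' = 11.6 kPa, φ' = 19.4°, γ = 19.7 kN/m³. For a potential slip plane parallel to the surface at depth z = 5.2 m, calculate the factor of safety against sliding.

FS = 1.26

For an infinite slope with a slip plane parallel to the surface (no pore pressure): FS = [c' + γz cos²β tanφ'] / [γz sinβ cosβ].
γz = 19.7·5.2 = 102.44 kN/m²
Numerator = 11.6 + 102.44·cos²21.0°·tan19.4° = 11.6 + 102.44·0.8716·0.3522 = 43.042 kPa
Denominator = 102.44·sin21.0°·cos21.0° = 102.44·0.3584·0.9336 = 34.273 kPa
FS = 43.042 / 34.273 = 1.256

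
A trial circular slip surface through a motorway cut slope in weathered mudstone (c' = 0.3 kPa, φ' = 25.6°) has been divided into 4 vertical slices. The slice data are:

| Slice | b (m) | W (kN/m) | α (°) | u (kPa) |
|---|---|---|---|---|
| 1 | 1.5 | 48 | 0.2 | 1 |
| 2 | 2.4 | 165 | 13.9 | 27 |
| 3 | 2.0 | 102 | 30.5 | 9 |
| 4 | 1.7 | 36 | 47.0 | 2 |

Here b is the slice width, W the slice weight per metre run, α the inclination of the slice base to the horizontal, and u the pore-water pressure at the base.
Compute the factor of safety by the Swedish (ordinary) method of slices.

FS = 0.94

Ordinary method of slices: FS = Σ[c'·Δl_i + (W_i cosα_i − u_i·Δl_i)·tanφ'] / Σ W_i sinα_i, with Δl_i = b_i / cosα_i.
Slice 1: Δl = 1.5/cos0.2° = 1.500 m; N'_1 = 48·cos0.2° − 1·1.500 = 46.5; c'Δl = 0.45; W sinα = 0.2
Slice 2: Δl = 2.4/cos13.9° = 2.472 m; N'_2 = 165·cos13.9° − 27·2.472 = 93.4; c'Δl = 0.74; W sinα = 39.6
Slice 3: Δl = 2.0/cos30.5° = 2.321 m; N'_3 = 102·cos30.5° − 9·2.321 = 67.0; c'Δl = 0.70; W sinα = 51.8
Slice 4: Δl = 1.7/cos47.0° = 2.493 m; N'_4 = 36·cos47.0° − 2·2.493 = 19.6; c'Δl = 0.75; W sinα = 26.3
Σc'Δl = 2.6 kN/m; ΣN' = 226.5 kN/m; ΣW sinα = 117.9 kN/m
Resisting = 2.6 + 226.5·tan25.6° = 2.6 + 108.5 = 111.1 kN/m
FS = 111.1 / 117.9 = 0.943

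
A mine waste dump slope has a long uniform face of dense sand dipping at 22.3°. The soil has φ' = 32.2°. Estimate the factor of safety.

FS = 1.54

For a dry cohesionless infinite slope the factor of safety is FS = tanφ' / tanβ.
FS = tan32.2° / tan22.3° = 0.6297 / 0.4101 = 1.535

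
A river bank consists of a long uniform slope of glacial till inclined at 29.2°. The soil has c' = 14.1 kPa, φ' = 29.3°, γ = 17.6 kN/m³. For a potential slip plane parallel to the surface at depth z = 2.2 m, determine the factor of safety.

For an infinite slope with a slip plane parallel to the surface (no pore pressure): FS = [c' + γz cos²β tanφ'] / [γz sinβ cosβ].
γz = 17.6·2.2 = 38.72 kN/m²
Numerator = 14.1 + 38.72·cos²29.2°·tan29.3° = 14.1 + 38.72·0.7620·0.5612 = 30.657 kPa
Denominator = 38.72·sin29.2°·cos29.2° = 38.72·0.4879·0.8729 = 16.489 kPa
FS = 30.657 / 16.489 = 1.859

FS = 1.86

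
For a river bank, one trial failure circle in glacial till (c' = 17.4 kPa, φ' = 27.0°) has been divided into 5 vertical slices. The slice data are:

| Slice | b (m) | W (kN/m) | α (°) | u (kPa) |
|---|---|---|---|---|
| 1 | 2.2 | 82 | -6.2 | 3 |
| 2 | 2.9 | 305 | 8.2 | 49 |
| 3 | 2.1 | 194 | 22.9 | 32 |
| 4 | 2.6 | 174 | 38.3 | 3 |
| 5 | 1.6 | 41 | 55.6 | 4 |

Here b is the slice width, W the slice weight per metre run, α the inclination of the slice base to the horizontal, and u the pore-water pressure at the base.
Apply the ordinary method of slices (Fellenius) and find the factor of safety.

Ordinary method of slices: FS = Σ[c'·Δl_i + (W_i cosα_i − u_i·Δl_i)·tanφ'] / Σ W_i sinα_i, with Δl_i = b_i / cosα_i.
Slice 1: Δl = 2.2/cos(-6.2°) = 2.213 m; N'_1 = 82·cos(-6.2°) − 3·2.213 = 74.9; c'Δl = 38.51; W sinα = -8.9
Slice 2: Δl = 2.9/cos8.2° = 2.930 m; N'_2 = 305·cos8.2° − 49·2.930 = 158.3; c'Δl = 50.98; W sinα = 43.5
Slice 3: Δl = 2.1/cos22.9° = 2.280 m; N'_3 = 194·cos22.9° − 32·2.280 = 105.8; c'Δl = 39.67; W sinα = 75.5
Slice 4: Δl = 2.6/cos38.3° = 3.313 m; N'_4 = 174·cos38.3° − 3·3.313 = 126.6; c'Δl = 57.65; W sinα = 107.8
Slice 5: Δl = 1.6/cos55.6° = 2.832 m; N'_5 = 41·cos55.6° − 4·2.832 = 11.8; c'Δl = 49.28; W sinα = 33.8
Σc'Δl = 236.1 kN/m; ΣN' = 477.4 kN/m; ΣW sinα = 251.8 kN/m
Resisting = 236.1 + 477.4·tan27.0° = 236.1 + 243.2 = 479.3 kN/m
FS = 479.3 / 251.8 = 1.904

FS = 1.90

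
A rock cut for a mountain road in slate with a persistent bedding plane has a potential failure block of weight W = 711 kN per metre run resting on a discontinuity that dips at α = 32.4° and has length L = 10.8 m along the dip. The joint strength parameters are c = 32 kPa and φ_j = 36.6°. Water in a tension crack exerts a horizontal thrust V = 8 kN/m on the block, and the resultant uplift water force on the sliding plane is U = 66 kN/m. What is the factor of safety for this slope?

FS = 1.91

Resolving the block weight along and normal to the plane and applying the Mohr–Coulomb strength on the joint:
N' = W cosα − U − V sinα = 711·cos32.4° − 66 − 8·sin32.4° = 530.0 kN/m
Driving force T = W sinα + V cosα = 711·sin32.4° + 8·cos32.4° = 387.7 kN/m
Resisting force R = c·L + N'·tanφ_j = 32·10.8 + 530.0·tan36.6° = 345.6 + 393.6 = 739.2 kN/m
FS = R / T = 739.2 / 387.7 = 1.907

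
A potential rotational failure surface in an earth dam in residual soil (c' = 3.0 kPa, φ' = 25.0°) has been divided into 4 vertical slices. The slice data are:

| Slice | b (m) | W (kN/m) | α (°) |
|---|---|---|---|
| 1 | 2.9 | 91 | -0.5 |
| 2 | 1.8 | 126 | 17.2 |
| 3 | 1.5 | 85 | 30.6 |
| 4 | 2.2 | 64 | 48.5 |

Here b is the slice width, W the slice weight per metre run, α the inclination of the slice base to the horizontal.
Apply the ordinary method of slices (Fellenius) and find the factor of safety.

Ordinary method of slices: FS = Σ[c'·Δl_i + (W_i cosα_i)·tanφ'] / Σ W_i sinα_i, with Δl_i = b_i / cosα_i.
Slice 1: Δl = 2.9/cos(-0.5°) = 2.900 m; N'_1 = 91·cos(-0.5°) = 91.0; c'Δl = 8.70; W sinα = -0.8
Slice 2: Δl = 1.8/cos17.2° = 1.884 m; N'_2 = 126·cos17.2° = 120.4; c'Δl = 5.65; W sinα = 37.3
Slice 3: Δl = 1.5/cos30.6° = 1.743 m; N'_3 = 85·cos30.6° = 73.2; c'Δl = 5.23; W sinα = 43.3
Slice 4: Δl = 2.2/cos48.5° = 3.320 m; N'_4 = 64·cos48.5° = 42.4; c'Δl = 9.96; W sinα = 47.9
Σc'Δl = 29.5 kN/m; ΣN' = 326.9 kN/m; ΣW sinα = 127.7 kN/m
Resisting = 29.5 + 326.9·tan25.0° = 29.5 + 152.5 = 182.0 kN/m
FS = 182.0 / 127.7 = 1.426

FS = 1.43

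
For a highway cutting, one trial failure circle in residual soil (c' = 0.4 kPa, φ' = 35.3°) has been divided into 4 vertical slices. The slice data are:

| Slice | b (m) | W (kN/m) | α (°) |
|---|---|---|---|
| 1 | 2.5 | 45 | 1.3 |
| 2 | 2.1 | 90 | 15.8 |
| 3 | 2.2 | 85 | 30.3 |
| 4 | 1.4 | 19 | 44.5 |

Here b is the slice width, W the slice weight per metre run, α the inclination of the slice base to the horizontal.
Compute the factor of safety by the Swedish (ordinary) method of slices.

FS = 1.94

Ordinary method of slices: FS = Σ[c'·Δl_i + (W_i cosα_i)·tanφ'] / Σ W_i sinα_i, with Δl_i = b_i / cosα_i.
Slice 1: Δl = 2.5/cos1.3° = 2.501 m; N'_1 = 45·cos1.3° = 45.0; c'Δl = 1.00; W sinα = 1.0
Slice 2: Δl = 2.1/cos15.8° = 2.182 m; N'_2 = 90·cos15.8° = 86.6; c'Δl = 0.87; W sinα = 24.5
Slice 3: Δl = 2.2/cos30.3° = 2.548 m; N'_3 = 85·cos30.3° = 73.4; c'Δl = 1.02; W sinα = 42.9
Slice 4: Δl = 1.4/cos44.5° = 1.963 m; N'_4 = 19·cos44.5° = 13.6; c'Δl = 0.79; W sinα = 13.3
Σc'Δl = 3.7 kN/m; ΣN' = 218.5 kN/m; ΣW sinα = 81.7 kN/m
Resisting = 3.7 + 218.5·tan35.3° = 3.7 + 154.7 = 158.4 kN/m
FS = 158.4 / 81.7 = 1.938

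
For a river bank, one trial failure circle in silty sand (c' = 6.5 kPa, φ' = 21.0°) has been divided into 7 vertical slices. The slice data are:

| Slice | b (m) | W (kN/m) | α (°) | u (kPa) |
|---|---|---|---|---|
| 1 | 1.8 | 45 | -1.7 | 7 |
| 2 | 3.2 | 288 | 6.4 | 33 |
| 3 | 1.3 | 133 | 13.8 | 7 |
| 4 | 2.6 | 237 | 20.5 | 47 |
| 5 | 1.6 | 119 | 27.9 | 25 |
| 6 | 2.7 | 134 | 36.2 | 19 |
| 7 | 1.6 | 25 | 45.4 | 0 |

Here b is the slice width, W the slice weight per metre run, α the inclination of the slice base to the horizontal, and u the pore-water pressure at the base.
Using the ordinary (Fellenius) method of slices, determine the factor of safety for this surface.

Ordinary method of slices: FS = Σ[c'·Δl_i + (W_i cosα_i − u_i·Δl_i)·tanφ'] / Σ W_i sinα_i, with Δl_i = b_i / cosα_i.
Slice 1: Δl = 1.8/cos(-1.7°) = 1.801 m; N'_1 = 45·cos(-1.7°) − 7·1.801 = 32.4; c'Δl = 11.71; W sinα = -1.3
Slice 2: Δl = 3.2/cos6.4° = 3.220 m; N'_2 = 288·cos6.4° − 33·3.220 = 179.9; c'Δl = 20.93; W sinα = 32.1
Slice 3: Δl = 1.3/cos13.8° = 1.339 m; N'_3 = 133·cos13.8° − 7·1.339 = 119.8; c'Δl = 8.70; W sinα = 31.7
Slice 4: Δl = 2.6/cos20.5° = 2.776 m; N'_4 = 237·cos20.5° − 47·2.776 = 91.5; c'Δl = 18.04; W sinα = 83.0
Slice 5: Δl = 1.6/cos27.9° = 1.810 m; N'_5 = 119·cos27.9° − 25·1.810 = 59.9; c'Δl = 11.77; W sinα = 55.7
Slice 6: Δl = 2.7/cos36.2° = 3.346 m; N'_6 = 134·cos36.2° − 19·3.346 = 44.6; c'Δl = 21.75; W sinα = 79.1
Slice 7: Δl = 1.6/cos45.4° = 2.279 m; N'_7 = 25·cos45.4° − 0·2.279 = 17.6; c'Δl = 14.81; W sinα = 17.8
Σc'Δl = 107.7 kN/m; ΣN' = 545.7 kN/m; ΣW sinα = 298.1 kN/m
Resisting = 107.7 + 545.7·tan21.0° = 107.7 + 209.5 = 317.2 kN/m
FS = 317.2 / 298.1 = 1.064

FS = 1.06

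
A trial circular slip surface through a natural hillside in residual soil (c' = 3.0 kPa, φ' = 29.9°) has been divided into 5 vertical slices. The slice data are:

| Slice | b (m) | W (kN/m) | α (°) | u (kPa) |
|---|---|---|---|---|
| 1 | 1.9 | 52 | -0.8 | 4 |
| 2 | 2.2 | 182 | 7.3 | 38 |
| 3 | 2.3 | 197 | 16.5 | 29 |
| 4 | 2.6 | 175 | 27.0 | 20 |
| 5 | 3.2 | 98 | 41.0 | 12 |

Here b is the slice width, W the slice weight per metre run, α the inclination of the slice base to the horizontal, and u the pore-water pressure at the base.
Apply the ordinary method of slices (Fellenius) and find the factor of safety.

FS = 1.17

Ordinary method of slices: FS = Σ[c'·Δl_i + (W_i cosα_i − u_i·Δl_i)·tanφ'] / Σ W_i sinα_i, with Δl_i = b_i / cosα_i.
Slice 1: Δl = 1.9/cos(-0.8°) = 1.900 m; N'_1 = 52·cos(-0.8°) − 4·1.900 = 44.4; c'Δl = 5.70; W sinα = -0.7
Slice 2: Δl = 2.2/cos7.3° = 2.218 m; N'_2 = 182·cos7.3° − 38·2.218 = 96.2; c'Δl = 6.65; W sinα = 23.1
Slice 3: Δl = 2.3/cos16.5° = 2.399 m; N'_3 = 197·cos16.5° − 29·2.399 = 119.3; c'Δl = 7.20; W sinα = 56.0
Slice 4: Δl = 2.6/cos27.0° = 2.918 m; N'_4 = 175·cos27.0° − 20·2.918 = 97.6; c'Δl = 8.75; W sinα = 79.4
Slice 5: Δl = 3.2/cos41.0° = 4.240 m; N'_5 = 98·cos41.0° − 12·4.240 = 23.1; c'Δl = 12.72; W sinα = 64.3
Σc'Δl = 41.0 kN/m; ΣN' = 380.6 kN/m; ΣW sinα = 222.1 kN/m
Resisting = 41.0 + 380.6·tan29.9° = 41.0 + 218.9 = 259.9 kN/m
FS = 259.9 / 222.1 = 1.170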